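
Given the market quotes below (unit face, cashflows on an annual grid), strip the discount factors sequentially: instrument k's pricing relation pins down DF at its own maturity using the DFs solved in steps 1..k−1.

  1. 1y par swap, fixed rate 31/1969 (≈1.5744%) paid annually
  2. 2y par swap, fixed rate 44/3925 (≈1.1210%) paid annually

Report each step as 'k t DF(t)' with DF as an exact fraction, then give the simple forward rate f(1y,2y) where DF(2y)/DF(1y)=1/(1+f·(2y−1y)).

1 1 1969/2000
2 2 489/500
f(1y,2y) = ((1969/2000)/(489/500) − 1)/(1) = 13/1956 ≈ 0.6646%

step 1 [1y] swap r/1=31/1969: DF=(1 − 31/1969·(0))/(1+31/1969) = 1969/2000 ≈ 0.984500
step 2 [2y] swap r/1=44/3925: DF=(1 − 44/3925·(0.984500))/(1+44/3925) = 489/500 ≈ 0.978000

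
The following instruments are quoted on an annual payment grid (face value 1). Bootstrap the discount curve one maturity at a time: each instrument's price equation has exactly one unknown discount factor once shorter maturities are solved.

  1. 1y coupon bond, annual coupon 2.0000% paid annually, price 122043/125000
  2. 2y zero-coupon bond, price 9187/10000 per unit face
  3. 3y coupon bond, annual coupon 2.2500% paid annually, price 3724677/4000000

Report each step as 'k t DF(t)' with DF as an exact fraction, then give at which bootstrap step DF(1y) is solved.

step 1 [1y] bond c/1=1/50: DF=(122043/125000 − 1/50·(0))/(1+1/50) = 2393/2500 ≈ 0.957200
step 2 [2y] zero: DF = P = 9187/10000 ≈ 0.918700
step 3 [3y] bond c/1=9/400: DF=(3724677/4000000 − 9/400·(0.957200+0.918700))/(1+9/400) = 4347/5000 ≈ 0.869400

1 1 2393/2500
2 2 9187/10000
3 3 4347/5000
DF(1y) is solved at step 1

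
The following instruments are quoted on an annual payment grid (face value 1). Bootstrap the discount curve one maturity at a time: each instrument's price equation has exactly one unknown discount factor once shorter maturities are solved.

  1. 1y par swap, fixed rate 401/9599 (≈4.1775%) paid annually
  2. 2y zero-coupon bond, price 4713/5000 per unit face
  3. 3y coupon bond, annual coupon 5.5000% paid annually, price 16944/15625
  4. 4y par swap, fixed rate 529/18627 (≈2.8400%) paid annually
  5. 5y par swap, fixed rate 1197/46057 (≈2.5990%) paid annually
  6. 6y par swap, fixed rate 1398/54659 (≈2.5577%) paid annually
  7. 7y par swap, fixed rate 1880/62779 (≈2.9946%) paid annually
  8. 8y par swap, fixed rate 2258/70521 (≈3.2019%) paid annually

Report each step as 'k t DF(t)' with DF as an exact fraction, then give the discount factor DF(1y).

step 1 [1y] swap r/1=401/9599: DF=(1 − 401/9599·(0))/(1+401/9599) = 9599/10000 ≈ 0.959900
step 2 [2y] zero: DF = P = 4713/5000 ≈ 0.942600
step 3 [3y] bond c/1=11/200: DF=(16944/15625 − 11/200·(0.959900+0.942600))/(1+11/200) = 9287/10000 ≈ 0.928700
step 4 [4y] swap r/1=529/18627: DF=(1 − 529/18627·(0.959900+0.942600+0.928700))/(1+529/18627) = 4471/5000 ≈ 0.894200
step 5 [5y] swap r/1=1197/46057: DF=(1 − 1197/46057·(0.959900+0.942600+0.928700+0.894200))/(1+1197/46057) = 8803/10000 ≈ 0.880300
step 6 [6y] swap r/1=1398/54659: DF=(1 − 1398/54659·(0.959900+0.942600+0.928700+0.894200+0.880300))/(1+1398/54659) = 4301/5000 ≈ 0.860200
step 7 [7y] swap r/1=1880/62779: DF=(1 − 1880/62779·(0.959900+0.942600+0.928700+0.894200+0.880300+0.860200))/(1+1880/62779) = 203/250 ≈ 0.812000
step 8 [8y] swap r/1=2258/70521: DF=(1 − 2258/70521·(0.959900+0.942600+0.928700+0.894200+0.880300+0.860200+0.812000))/(1+2258/70521) = 3871/5000 ≈ 0.774200

1 1 9599/10000
2 2 4713/5000
3 3 9287/10000
4 4 4471/5000
5 5 8803/10000
6 6 4301/5000
7 7 203/250
8 8 3871/5000
DF(1y) = 9599/10000 ≈ 0.959900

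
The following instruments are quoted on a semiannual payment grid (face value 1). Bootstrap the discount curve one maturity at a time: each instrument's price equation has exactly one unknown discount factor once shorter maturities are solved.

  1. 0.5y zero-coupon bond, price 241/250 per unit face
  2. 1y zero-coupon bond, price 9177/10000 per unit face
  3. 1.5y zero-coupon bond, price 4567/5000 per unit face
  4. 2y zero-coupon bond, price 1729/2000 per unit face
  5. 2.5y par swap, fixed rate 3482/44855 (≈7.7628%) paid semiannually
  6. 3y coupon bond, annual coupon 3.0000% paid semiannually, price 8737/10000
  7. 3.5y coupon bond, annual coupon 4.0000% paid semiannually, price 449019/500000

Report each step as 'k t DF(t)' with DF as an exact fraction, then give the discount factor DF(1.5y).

1 1/2 241/250
2 1 9177/10000
3 3/2 4567/5000
4 2 1729/2000
5 5/2 8259/10000
6 3 1589/2000
7 7/2 7769/10000
DF(1.5y) = 4567/5000 ≈ 0.913400

step 1 [0.5y] zero: DF = P = 241/250 ≈ 0.964000
step 2 [1y] zero: DF = P = 9177/10000 ≈ 0.917700
step 3 [1.5y] zero: DF = P = 4567/5000 ≈ 0.913400
step 4 [2y] zero: DF = P = 1729/2000 ≈ 0.864500
step 5 [2.5y] swap r/2=1741/44855: DF=(1 − 1741/44855·(0.964000+0.917700+0.913400+0.864500))/(1+1741/44855) = 8259/10000 ≈ 0.825900
step 6 [3y] bond c/2=3/200: DF=(8737/10000 − 3/200·(0.964000+0.917700+0.913400+0.864500+0.825900))/(1+3/200) = 1589/2000 ≈ 0.794500
step 7 [3.5y] bond c/2=1/50: DF=(449019/500000 − 1/50·(0.964000+0.917700+0.913400+0.864500+0.825900+0.794500))/(1+1/50) = 7769/10000 ≈ 0.776900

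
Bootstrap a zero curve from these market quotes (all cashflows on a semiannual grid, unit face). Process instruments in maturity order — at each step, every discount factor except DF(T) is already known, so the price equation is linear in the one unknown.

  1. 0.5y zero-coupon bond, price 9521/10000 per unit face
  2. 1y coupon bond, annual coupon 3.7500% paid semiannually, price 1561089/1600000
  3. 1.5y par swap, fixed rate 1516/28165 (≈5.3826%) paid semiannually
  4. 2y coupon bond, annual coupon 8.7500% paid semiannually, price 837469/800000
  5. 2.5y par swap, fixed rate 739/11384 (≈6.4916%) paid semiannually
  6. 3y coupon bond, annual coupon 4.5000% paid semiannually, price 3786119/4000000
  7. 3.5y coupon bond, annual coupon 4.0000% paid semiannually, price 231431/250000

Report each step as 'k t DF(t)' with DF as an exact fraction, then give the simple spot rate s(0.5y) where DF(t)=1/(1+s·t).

step 1 [0.5y] zero: DF = P = 9521/10000 ≈ 0.952100
step 2 [1y] bond c/2=3/160: DF=(1561089/1600000 − 3/160·(0.952100))/(1+3/160) = 4701/5000 ≈ 0.940200
step 3 [1.5y] swap r/2=758/28165: DF=(1 − 758/28165·(0.952100+0.940200))/(1+758/28165) = 4621/5000 ≈ 0.924200
step 4 [2y] bond c/2=7/160: DF=(837469/800000 − 7/160·(0.952100+0.940200+0.924200))/(1+7/160) = 8849/10000 ≈ 0.884900
step 5 [2.5y] swap r/2=739/22768: DF=(1 − 739/22768·(0.952100+0.940200+0.924200+0.884900))/(1+739/22768) = 4261/5000 ≈ 0.852200
step 6 [3y] bond c/2=9/400: DF=(3786119/4000000 − 9/400·(0.952100+0.940200+0.924200+0.884900+0.852200))/(1+9/400) = 1651/2000 ≈ 0.825500
step 7 [3.5y] bond c/2=1/50: DF=(231431/250000 − 1/50·(0.952100+0.940200+0.924200+0.884900+0.852200+0.825500))/(1+1/50) = 8021/10000 ≈ 0.802100

1 1/2 9521/10000
2 1 4701/5000
3 3/2 4621/5000
4 2 8849/10000
5 5/2 4261/5000
6 3 1651/2000
7 7/2 8021/10000
s(0.5y) = (1/(9521/10000) − 1)/(1/2) = 958/9521 ≈ 10.0620%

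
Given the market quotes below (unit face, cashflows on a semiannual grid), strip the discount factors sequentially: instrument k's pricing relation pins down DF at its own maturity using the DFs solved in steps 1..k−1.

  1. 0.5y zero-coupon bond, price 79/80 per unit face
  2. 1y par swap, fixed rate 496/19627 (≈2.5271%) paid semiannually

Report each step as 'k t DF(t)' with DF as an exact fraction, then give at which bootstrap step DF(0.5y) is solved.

1 1/2 79/80
2 1 1219/1250
DF(0.5y) is solved at step 1

step 1 [0.5y] zero: DF = P = 79/80 ≈ 0.987500
step 2 [1y] swap r/2=248/19627: DF=(1 − 248/19627·(0.987500))/(1+248/19627) = 1219/1250 ≈ 0.975200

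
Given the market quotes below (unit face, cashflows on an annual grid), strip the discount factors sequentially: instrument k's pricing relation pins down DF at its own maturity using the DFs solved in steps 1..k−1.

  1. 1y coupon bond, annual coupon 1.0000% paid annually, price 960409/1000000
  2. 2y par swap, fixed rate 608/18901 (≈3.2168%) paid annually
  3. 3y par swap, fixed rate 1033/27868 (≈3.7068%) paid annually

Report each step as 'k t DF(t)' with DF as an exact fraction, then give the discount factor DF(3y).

1 1 9509/10000
2 2 587/625
3 3 8967/10000
DF(3y) = 8967/10000 ≈ 0.896700

step 1 [1y] bond c/1=1/100: DF=(960409/1000000 − 1/100·(0))/(1+1/100) = 9509/10000 ≈ 0.950900
step 2 [2y] swap r/1=608/18901: DF=(1 − 608/18901·(0.950900))/(1+608/18901) = 587/625 ≈ 0.939200
step 3 [3y] swap r/1=1033/27868: DF=(1 − 1033/27868·(0.950900+0.939200))/(1+1033/27868) = 8967/10000 ≈ 0.896700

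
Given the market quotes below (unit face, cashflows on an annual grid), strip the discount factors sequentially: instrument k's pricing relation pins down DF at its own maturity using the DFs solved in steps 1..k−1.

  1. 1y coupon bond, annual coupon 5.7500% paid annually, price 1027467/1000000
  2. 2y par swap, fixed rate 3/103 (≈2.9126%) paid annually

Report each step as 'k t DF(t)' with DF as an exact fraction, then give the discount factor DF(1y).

step 1 [1y] bond c/1=23/400: DF=(1027467/1000000 − 23/400·(0))/(1+23/400) = 2429/2500 ≈ 0.971600
step 2 [2y] swap r/1=3/103: DF=(1 − 3/103·(0.971600))/(1+3/103) = 4721/5000 ≈ 0.944200

1 1 2429/2500
2 2 4721/5000
DF(1y) = 2429/2500 ≈ 0.971600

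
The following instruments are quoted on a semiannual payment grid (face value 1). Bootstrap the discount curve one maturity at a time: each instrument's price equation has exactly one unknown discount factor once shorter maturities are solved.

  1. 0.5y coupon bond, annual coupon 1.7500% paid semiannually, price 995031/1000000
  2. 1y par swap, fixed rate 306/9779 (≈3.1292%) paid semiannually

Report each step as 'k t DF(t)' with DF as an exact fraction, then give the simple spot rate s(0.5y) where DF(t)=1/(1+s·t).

step 1 [0.5y] bond c/2=7/800: DF=(995031/1000000 − 7/800·(0))/(1+7/800) = 1233/1250 ≈ 0.986400
step 2 [1y] swap r/2=153/9779: DF=(1 − 153/9779·(0.986400))/(1+153/9779) = 4847/5000 ≈ 0.969400

1 1/2 1233/1250
2 1 4847/5000
s(0.5y) = (1/(1233/1250) − 1)/(1/2) = 34/1233 ≈ 2.7575%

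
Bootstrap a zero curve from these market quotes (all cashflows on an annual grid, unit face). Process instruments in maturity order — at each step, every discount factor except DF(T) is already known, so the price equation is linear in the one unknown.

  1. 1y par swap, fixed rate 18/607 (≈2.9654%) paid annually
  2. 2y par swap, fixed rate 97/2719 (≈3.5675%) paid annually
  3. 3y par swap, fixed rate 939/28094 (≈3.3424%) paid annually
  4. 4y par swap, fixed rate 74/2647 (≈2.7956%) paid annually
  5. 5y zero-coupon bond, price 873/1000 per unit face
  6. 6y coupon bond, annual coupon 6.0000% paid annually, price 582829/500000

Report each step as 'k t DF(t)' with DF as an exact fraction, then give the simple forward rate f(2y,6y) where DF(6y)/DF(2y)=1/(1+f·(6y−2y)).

step 1 [1y] swap r/1=18/607: DF=(1 − 18/607·(0))/(1+18/607) = 607/625 ≈ 0.971200
step 2 [2y] swap r/1=97/2719: DF=(1 − 97/2719·(0.971200))/(1+97/2719) = 9321/10000 ≈ 0.932100
step 3 [3y] swap r/1=939/28094: DF=(1 − 939/28094·(0.971200+0.932100))/(1+939/28094) = 9061/10000 ≈ 0.906100
step 4 [4y] swap r/1=74/2647: DF=(1 − 74/2647·(0.971200+0.932100+0.906100))/(1+74/2647) = 2241/2500 ≈ 0.896400
step 5 [5y] zero: DF = P = 873/1000 ≈ 0.873000
step 6 [6y] bond c/1=3/50: DF=(582829/500000 − 3/50·(0.971200+0.932100+0.906100+0.896400+0.873000))/(1+3/50) = 1681/2000 ≈ 0.840500

1 1 607/625
2 2 9321/10000
3 3 9061/10000
4 4 2241/2500
5 5 873/1000
6 6 1681/2000
f(2y,6y) = ((9321/10000)/(1681/2000) − 1)/(4) = 229/8405 ≈ 2.7246%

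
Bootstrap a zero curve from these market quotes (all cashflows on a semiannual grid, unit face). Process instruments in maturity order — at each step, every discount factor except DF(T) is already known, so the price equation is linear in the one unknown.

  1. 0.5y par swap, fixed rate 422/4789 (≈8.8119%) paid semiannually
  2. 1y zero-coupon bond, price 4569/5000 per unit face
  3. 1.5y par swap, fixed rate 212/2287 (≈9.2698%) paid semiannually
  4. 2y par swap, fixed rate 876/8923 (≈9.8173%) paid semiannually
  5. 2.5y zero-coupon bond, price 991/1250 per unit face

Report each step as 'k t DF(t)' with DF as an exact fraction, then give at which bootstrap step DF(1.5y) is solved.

step 1 [0.5y] swap r/2=211/4789: DF=(1 − 211/4789·(0))/(1+211/4789) = 4789/5000 ≈ 0.957800
step 2 [1y] zero: DF = P = 4569/5000 ≈ 0.913800
step 3 [1.5y] swap r/2=106/2287: DF=(1 − 106/2287·(0.957800+0.913800))/(1+106/2287) = 1091/1250 ≈ 0.872800
step 4 [2y] swap r/2=438/8923: DF=(1 − 438/8923·(0.957800+0.913800+0.872800))/(1+438/8923) = 1031/1250 ≈ 0.824800
step 5 [2.5y] zero: DF = P = 991/1250 ≈ 0.792800

1 1/2 4789/5000
2 1 4569/5000
3 3/2 1091/1250
4 2 1031/1250
5 5/2 991/1250
DF(1.5y) is solved at step 3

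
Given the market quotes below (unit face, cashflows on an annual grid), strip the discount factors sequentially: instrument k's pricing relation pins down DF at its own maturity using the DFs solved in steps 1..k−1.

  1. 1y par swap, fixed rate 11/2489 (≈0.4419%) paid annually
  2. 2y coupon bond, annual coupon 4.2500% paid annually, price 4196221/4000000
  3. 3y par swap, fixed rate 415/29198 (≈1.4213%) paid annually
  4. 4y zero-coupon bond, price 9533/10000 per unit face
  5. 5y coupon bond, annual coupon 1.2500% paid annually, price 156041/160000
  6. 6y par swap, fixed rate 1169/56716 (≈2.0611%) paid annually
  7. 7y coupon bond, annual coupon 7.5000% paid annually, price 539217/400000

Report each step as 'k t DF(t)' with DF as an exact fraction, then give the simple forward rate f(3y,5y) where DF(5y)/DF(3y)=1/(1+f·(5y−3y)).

step 1 [1y] swap r/1=11/2489: DF=(1 − 11/2489·(0))/(1+11/2489) = 2489/2500 ≈ 0.995600
step 2 [2y] bond c/1=17/400: DF=(4196221/4000000 − 17/400·(0.995600))/(1+17/400) = 9657/10000 ≈ 0.965700
step 3 [3y] swap r/1=415/29198: DF=(1 − 415/29198·(0.995600+0.965700))/(1+415/29198) = 1917/2000 ≈ 0.958500
step 4 [4y] zero: DF = P = 9533/10000 ≈ 0.953300
step 5 [5y] bond c/1=1/80: DF=(156041/160000 − 1/80·(0.995600+0.965700+0.958500+0.953300))/(1+1/80) = 4577/5000 ≈ 0.915400
step 6 [6y] swap r/1=1169/56716: DF=(1 − 1169/56716·(0.995600+0.965700+0.958500+0.953300+0.915400))/(1+1169/56716) = 8831/10000 ≈ 0.883100
step 7 [7y] bond c/1=3/40: DF=(539217/400000 − 3/40·(0.995600+0.965700+0.958500+0.953300+0.915400+0.883100))/(1+3/40) = 8583/10000 ≈ 0.858300

1 1 2489/2500
2 2 9657/10000
3 3 1917/2000
4 4 9533/10000
5 5 4577/5000
6 6 8831/10000
7 7 8583/10000
f(3y,5y) = ((1917/2000)/(4577/5000) − 1)/(2) = 431/18308 ≈ 2.3542%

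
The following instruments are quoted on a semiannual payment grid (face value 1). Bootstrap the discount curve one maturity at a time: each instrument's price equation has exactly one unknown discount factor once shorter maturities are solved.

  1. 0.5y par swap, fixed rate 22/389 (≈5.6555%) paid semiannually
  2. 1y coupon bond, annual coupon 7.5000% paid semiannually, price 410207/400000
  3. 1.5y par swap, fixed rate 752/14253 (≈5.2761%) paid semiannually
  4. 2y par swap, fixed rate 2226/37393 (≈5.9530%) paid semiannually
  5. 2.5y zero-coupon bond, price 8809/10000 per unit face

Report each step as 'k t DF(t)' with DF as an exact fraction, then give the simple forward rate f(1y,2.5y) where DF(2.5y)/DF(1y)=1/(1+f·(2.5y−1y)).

step 1 [0.5y] swap r/2=11/389: DF=(1 − 11/389·(0))/(1+11/389) = 389/400 ≈ 0.972500
step 2 [1y] bond c/2=3/80: DF=(410207/400000 − 3/80·(0.972500))/(1+3/80) = 9533/10000 ≈ 0.953300
step 3 [1.5y] swap r/2=376/14253: DF=(1 − 376/14253·(0.972500+0.953300))/(1+376/14253) = 578/625 ≈ 0.924800
step 4 [2y] swap r/2=1113/37393: DF=(1 − 1113/37393·(0.972500+0.953300+0.924800))/(1+1113/37393) = 8887/10000 ≈ 0.888700
step 5 [2.5y] zero: DF = P = 8809/10000 ≈ 0.880900

1 1/2 389/400
2 1 9533/10000
3 3/2 578/625
4 2 8887/10000
5 5/2 8809/10000
f(1y,2.5y) = ((9533/10000)/(8809/10000) − 1)/(3/2) = 1448/26427 ≈ 5.4792%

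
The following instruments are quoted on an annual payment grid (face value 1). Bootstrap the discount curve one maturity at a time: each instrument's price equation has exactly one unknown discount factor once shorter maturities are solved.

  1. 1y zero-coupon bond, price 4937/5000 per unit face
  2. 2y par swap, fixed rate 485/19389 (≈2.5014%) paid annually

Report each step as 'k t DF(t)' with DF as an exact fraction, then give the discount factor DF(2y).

step 1 [1y] zero: DF = P = 4937/5000 ≈ 0.987400
step 2 [2y] swap r/1=485/19389: DF=(1 − 485/19389·(0.987400))/(1+485/19389) = 1903/2000 ≈ 0.951500

1 1 4937/5000
2 2 1903/2000
DF(2y) = 1903/2000 ≈ 0.951500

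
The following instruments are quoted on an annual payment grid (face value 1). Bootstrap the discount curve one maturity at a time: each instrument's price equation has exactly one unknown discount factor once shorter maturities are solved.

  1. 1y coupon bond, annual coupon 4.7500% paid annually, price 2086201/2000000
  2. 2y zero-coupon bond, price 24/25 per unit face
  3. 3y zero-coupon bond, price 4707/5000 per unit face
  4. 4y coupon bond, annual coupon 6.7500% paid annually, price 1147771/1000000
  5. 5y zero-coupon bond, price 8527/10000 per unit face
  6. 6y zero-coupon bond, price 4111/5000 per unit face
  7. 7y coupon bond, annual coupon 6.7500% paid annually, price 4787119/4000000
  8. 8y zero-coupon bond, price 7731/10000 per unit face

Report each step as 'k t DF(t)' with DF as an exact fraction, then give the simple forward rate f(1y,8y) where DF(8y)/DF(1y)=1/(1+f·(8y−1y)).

1 1 4979/5000
2 2 24/25
3 3 4707/5000
4 4 223/250
5 5 8527/10000
6 6 4111/5000
7 7 1939/2500
8 8 7731/10000
f(1y,8y) = ((4979/5000)/(7731/10000) − 1)/(7) = 2227/54117 ≈ 4.1152%

step 1 [1y] bond c/1=19/400: DF=(2086201/2000000 − 19/400·(0))/(1+19/400) = 4979/5000 ≈ 0.995800
step 2 [2y] zero: DF = P = 24/25 ≈ 0.960000
step 3 [3y] zero: DF = P = 4707/5000 ≈ 0.941400
step 4 [4y] bond c/1=27/400: DF=(1147771/1000000 − 27/400·(0.995800+0.960000+0.941400))/(1+27/400) = 223/250 ≈ 0.892000
step 5 [5y] zero: DF = P = 8527/10000 ≈ 0.852700
step 6 [6y] zero: DF = P = 4111/5000 ≈ 0.822200
step 7 [7y] bond c/1=27/400: DF=(4787119/4000000 − 27/400·(0.995800+0.960000+0.941400+0.892000+0.852700+0.822200))/(1+27/400) = 1939/2500 ≈ 0.775600
step 8 [8y] zero: DF = P = 7731/10000 ≈ 0.773100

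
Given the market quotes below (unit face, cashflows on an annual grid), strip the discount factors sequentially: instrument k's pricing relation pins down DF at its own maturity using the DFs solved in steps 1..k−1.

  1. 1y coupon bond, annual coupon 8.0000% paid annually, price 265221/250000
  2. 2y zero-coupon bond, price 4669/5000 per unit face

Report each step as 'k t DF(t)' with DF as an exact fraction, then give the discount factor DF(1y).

1 1 9823/10000
2 2 4669/5000
DF(1y) = 9823/10000 ≈ 0.982300

step 1 [1y] bond c/1=2/25: DF=(265221/250000 − 2/25·(0))/(1+2/25) = 9823/10000 ≈ 0.982300
step 2 [2y] zero: DF = P = 4669/5000 ≈ 0.933800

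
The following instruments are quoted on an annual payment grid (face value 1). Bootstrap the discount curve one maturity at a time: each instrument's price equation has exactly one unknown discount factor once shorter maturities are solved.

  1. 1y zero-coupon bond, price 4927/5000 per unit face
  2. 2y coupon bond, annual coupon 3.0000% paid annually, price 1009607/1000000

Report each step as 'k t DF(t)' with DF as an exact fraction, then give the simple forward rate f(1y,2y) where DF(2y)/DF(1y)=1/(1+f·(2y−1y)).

1 1 4927/5000
2 2 1903/2000
f(1y,2y) = ((4927/5000)/(1903/2000) − 1)/(1) = 339/9515 ≈ 3.5628%

step 1 [1y] zero: DF = P = 4927/5000 ≈ 0.985400
step 2 [2y] bond c/1=3/100: DF=(1009607/1000000 − 3/100·(0.985400))/(1+3/100) = 1903/2000 ≈ 0.951500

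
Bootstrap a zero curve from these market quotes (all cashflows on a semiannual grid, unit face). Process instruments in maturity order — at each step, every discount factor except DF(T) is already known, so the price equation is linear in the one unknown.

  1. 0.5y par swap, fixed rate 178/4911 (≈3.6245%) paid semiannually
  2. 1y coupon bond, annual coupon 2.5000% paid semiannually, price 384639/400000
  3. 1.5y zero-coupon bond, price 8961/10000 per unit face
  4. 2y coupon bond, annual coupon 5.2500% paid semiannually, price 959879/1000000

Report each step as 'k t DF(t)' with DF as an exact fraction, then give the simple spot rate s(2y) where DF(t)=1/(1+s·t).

step 1 [0.5y] swap r/2=89/4911: DF=(1 − 89/4911·(0))/(1+89/4911) = 4911/5000 ≈ 0.982200
step 2 [1y] bond c/2=1/80: DF=(384639/400000 − 1/80·(0.982200))/(1+1/80) = 586/625 ≈ 0.937600
step 3 [1.5y] zero: DF = P = 8961/10000 ≈ 0.896100
step 4 [2y] bond c/2=21/800: DF=(959879/1000000 − 21/800·(0.982200+0.937600+0.896100))/(1+21/800) = 8633/10000 ≈ 0.863300

1 1/2 4911/5000
2 1 586/625
3 3/2 8961/10000
4 2 8633/10000
s(2y) = (1/(8633/10000) − 1)/(2) = 1367/17266 ≈ 7.9173%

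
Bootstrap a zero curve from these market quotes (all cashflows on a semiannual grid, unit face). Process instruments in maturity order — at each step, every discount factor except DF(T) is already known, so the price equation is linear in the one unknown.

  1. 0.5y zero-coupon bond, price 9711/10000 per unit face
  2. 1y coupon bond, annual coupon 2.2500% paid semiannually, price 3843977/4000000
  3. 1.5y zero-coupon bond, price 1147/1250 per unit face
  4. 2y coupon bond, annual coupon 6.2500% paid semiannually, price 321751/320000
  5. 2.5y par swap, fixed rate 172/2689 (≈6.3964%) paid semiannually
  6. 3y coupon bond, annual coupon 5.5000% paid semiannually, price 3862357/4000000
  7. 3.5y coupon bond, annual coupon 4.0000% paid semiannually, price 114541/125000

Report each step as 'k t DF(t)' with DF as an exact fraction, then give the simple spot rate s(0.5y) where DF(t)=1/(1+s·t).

1 1/2 9711/10000
2 1 1879/2000
3 3/2 1147/1250
4 2 8893/10000
5 5/2 4269/5000
6 3 4087/5000
7 7/2 7927/10000
s(0.5y) = (1/(9711/10000) − 1)/(1/2) = 578/9711 ≈ 5.9520%

step 1 [0.5y] zero: DF = P = 9711/10000 ≈ 0.971100
step 2 [1y] bond c/2=9/800: DF=(3843977/4000000 − 9/800·(0.971100))/(1+9/800) = 1879/2000 ≈ 0.939500
step 3 [1.5y] zero: DF = P = 1147/1250 ≈ 0.917600
step 4 [2y] bond c/2=1/32: DF=(321751/320000 − 1/32·(0.971100+0.939500+0.917600))/(1+1/32) = 8893/10000 ≈ 0.889300
step 5 [2.5y] swap r/2=86/2689: DF=(1 − 86/2689·(0.971100+0.939500+0.917600+0.889300))/(1+86/2689) = 4269/5000 ≈ 0.853800
step 6 [3y] bond c/2=11/400: DF=(3862357/4000000 − 11/400·(0.971100+0.939500+0.917600+0.889300+0.853800))/(1+11/400) = 4087/5000 ≈ 0.817400
step 7 [3.5y] bond c/2=1/50: DF=(114541/125000 − 1/50·(0.971100+0.939500+0.917600+0.889300+0.853800+0.817400))/(1+1/50) = 7927/10000 ≈ 0.792700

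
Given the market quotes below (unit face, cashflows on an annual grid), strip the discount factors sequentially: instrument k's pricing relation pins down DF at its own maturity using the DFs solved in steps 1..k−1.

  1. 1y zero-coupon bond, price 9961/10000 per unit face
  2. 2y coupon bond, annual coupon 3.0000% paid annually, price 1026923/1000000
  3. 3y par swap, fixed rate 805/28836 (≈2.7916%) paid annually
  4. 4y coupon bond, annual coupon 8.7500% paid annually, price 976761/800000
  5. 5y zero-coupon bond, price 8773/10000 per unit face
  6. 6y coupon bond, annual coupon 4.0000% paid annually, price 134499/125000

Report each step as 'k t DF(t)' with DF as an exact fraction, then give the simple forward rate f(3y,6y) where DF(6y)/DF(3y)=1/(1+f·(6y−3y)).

1 1 9961/10000
2 2 121/125
3 3 1839/2000
4 4 8907/10000
5 5 8773/10000
6 6 8557/10000
f(3y,6y) = ((1839/2000)/(8557/10000) − 1)/(3) = 638/25671 ≈ 2.4853%

step 1 [1y] zero: DF = P = 9961/10000 ≈ 0.996100
step 2 [2y] bond c/1=3/100: DF=(1026923/1000000 − 3/100·(0.996100))/(1+3/100) = 121/125 ≈ 0.968000
step 3 [3y] swap r/1=805/28836: DF=(1 − 805/28836·(0.996100+0.968000))/(1+805/28836) = 1839/2000 ≈ 0.919500
step 4 [4y] bond c/1=7/80: DF=(976761/800000 − 7/80·(0.996100+0.968000+0.919500))/(1+7/80) = 8907/10000 ≈ 0.890700
step 5 [5y] zero: DF = P = 8773/10000 ≈ 0.877300
step 6 [6y] bond c/1=1/25: DF=(134499/125000 − 1/25·(0.996100+0.968000+0.919500+0.890700+0.877300))/(1+1/25) = 8557/10000 ≈ 0.855700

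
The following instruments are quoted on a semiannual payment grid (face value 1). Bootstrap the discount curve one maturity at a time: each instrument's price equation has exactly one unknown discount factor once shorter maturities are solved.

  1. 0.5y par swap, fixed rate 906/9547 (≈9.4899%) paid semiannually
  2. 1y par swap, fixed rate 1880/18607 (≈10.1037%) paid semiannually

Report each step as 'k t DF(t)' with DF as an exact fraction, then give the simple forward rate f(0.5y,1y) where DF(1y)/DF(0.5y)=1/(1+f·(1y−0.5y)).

1 1/2 9547/10000
2 1 453/500
f(0.5y,1y) = ((9547/10000)/(453/500) − 1)/(1/2) = 487/4530 ≈ 10.7506%

step 1 [0.5y] swap r/2=453/9547: DF=(1 − 453/9547·(0))/(1+453/9547) = 9547/10000 ≈ 0.954700
step 2 [1y] swap r/2=940/18607: DF=(1 − 940/18607·(0.954700))/(1+940/18607) = 453/500 ≈ 0.906000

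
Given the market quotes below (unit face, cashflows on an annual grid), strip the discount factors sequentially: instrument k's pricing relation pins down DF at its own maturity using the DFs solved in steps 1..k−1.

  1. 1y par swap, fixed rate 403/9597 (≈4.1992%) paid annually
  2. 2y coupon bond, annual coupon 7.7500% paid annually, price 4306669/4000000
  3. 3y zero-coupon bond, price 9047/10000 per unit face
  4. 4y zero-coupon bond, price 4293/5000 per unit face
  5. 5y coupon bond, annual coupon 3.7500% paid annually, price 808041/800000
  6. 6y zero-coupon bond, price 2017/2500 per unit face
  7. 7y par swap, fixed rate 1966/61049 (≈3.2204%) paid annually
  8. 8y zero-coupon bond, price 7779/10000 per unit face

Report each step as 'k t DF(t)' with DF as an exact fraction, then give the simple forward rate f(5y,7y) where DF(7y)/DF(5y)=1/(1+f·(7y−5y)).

1 1 9597/10000
2 2 4651/5000
3 3 9047/10000
4 4 4293/5000
5 5 1683/2000
6 6 2017/2500
7 7 4017/5000
8 8 7779/10000
f(5y,7y) = ((1683/2000)/(4017/5000) − 1)/(2) = 127/5356 ≈ 2.3712%

step 1 [1y] swap r/1=403/9597: DF=(1 − 403/9597·(0))/(1+403/9597) = 9597/10000 ≈ 0.959700
step 2 [2y] bond c/1=31/400: DF=(4306669/4000000 − 31/400·(0.959700))/(1+31/400) = 4651/5000 ≈ 0.930200
step 3 [3y] zero: DF = P = 9047/10000 ≈ 0.904700
step 4 [4y] zero: DF = P = 4293/5000 ≈ 0.858600
step 5 [5y] bond c/1=3/80: DF=(808041/800000 − 3/80·(0.959700+0.930200+0.904700+0.858600))/(1+3/80) = 1683/2000 ≈ 0.841500
step 6 [6y] zero: DF = P = 2017/2500 ≈ 0.806800
step 7 [7y] swap r/1=1966/61049: DF=(1 − 1966/61049·(0.959700+0.930200+0.904700+0.858600+0.841500+0.806800))/(1+1966/61049) = 4017/5000 ≈ 0.803400
step 8 [8y] zero: DF = P = 7779/10000 ≈ 0.777900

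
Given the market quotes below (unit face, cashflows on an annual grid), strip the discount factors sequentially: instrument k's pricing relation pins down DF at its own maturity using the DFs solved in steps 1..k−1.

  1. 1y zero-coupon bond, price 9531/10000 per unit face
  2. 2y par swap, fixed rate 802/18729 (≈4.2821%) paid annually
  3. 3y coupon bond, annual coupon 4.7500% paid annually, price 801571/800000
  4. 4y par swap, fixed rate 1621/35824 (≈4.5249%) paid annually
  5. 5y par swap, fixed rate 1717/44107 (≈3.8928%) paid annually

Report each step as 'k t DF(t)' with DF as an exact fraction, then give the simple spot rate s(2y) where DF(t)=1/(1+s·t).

1 1 9531/10000
2 2 4599/5000
3 3 2179/2500
4 4 8379/10000
5 5 8283/10000
s(2y) = (1/(4599/5000) − 1)/(2) = 401/9198 ≈ 4.3596%

step 1 [1y] zero: DF = P = 9531/10000 ≈ 0.953100
step 2 [2y] swap r/1=802/18729: DF=(1 − 802/18729·(0.953100))/(1+802/18729) = 4599/5000 ≈ 0.919800
step 3 [3y] bond c/1=19/400: DF=(801571/800000 − 19/400·(0.953100+0.919800))/(1+19/400) = 2179/2500 ≈ 0.871600
step 4 [4y] swap r/1=1621/35824: DF=(1 − 1621/35824·(0.953100+0.919800+0.871600))/(1+1621/35824) = 8379/10000 ≈ 0.837900
step 5 [5y] swap r/1=1717/44107: DF=(1 − 1717/44107·(0.953100+0.919800+0.871600+0.837900))/(1+1717/44107) = 8283/10000 ≈ 0.828300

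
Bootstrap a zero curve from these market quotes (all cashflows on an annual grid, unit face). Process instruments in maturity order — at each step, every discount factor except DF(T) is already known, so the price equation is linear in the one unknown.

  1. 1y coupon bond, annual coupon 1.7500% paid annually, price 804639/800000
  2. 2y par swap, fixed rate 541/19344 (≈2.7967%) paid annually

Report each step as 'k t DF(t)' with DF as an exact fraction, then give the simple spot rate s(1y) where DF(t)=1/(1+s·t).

step 1 [1y] bond c/1=7/400: DF=(804639/800000 − 7/400·(0))/(1+7/400) = 1977/2000 ≈ 0.988500
step 2 [2y] swap r/1=541/19344: DF=(1 − 541/19344·(0.988500))/(1+541/19344) = 9459/10000 ≈ 0.945900

1 1 1977/2000
2 2 9459/10000
s(1y) = (1/(1977/2000) − 1)/(1) = 23/1977 ≈ 1.1634%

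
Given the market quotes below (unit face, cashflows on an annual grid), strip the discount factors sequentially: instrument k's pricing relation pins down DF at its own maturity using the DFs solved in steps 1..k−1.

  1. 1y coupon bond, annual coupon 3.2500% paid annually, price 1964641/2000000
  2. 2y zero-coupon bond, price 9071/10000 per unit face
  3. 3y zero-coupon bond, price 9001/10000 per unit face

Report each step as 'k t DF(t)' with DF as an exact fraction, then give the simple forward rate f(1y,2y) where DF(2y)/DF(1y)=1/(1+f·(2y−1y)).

1 1 4757/5000
2 2 9071/10000
3 3 9001/10000
f(1y,2y) = ((4757/5000)/(9071/10000) − 1)/(1) = 443/9071 ≈ 4.8837%

step 1 [1y] bond c/1=13/400: DF=(1964641/2000000 − 13/400·(0))/(1+13/400) = 4757/5000 ≈ 0.951400
step 2 [2y] zero: DF = P = 9071/10000 ≈ 0.907100
step 3 [3y] zero: DF = P = 9001/10000 ≈ 0.900100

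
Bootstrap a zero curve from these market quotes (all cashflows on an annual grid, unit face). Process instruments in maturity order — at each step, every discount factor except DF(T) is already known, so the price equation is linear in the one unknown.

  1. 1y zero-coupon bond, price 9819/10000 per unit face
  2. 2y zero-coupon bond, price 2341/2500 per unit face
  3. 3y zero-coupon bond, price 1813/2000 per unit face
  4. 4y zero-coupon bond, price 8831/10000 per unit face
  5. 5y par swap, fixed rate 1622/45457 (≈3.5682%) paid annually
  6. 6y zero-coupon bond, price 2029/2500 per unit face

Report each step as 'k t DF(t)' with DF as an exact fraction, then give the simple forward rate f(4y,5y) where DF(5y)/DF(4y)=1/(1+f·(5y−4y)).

step 1 [1y] zero: DF = P = 9819/10000 ≈ 0.981900
step 2 [2y] zero: DF = P = 2341/2500 ≈ 0.936400
step 3 [3y] zero: DF = P = 1813/2000 ≈ 0.906500
step 4 [4y] zero: DF = P = 8831/10000 ≈ 0.883100
step 5 [5y] swap r/1=1622/45457: DF=(1 − 1622/45457·(0.981900+0.936400+0.906500+0.883100))/(1+1622/45457) = 4189/5000 ≈ 0.837800
step 6 [6y] zero: DF = P = 2029/2500 ≈ 0.811600

1 1 9819/10000
2 2 2341/2500
3 3 1813/2000
4 4 8831/10000
5 5 4189/5000
6 6 2029/2500
f(4y,5y) = ((8831/10000)/(4189/5000) − 1)/(1) = 453/8378 ≈ 5.4070%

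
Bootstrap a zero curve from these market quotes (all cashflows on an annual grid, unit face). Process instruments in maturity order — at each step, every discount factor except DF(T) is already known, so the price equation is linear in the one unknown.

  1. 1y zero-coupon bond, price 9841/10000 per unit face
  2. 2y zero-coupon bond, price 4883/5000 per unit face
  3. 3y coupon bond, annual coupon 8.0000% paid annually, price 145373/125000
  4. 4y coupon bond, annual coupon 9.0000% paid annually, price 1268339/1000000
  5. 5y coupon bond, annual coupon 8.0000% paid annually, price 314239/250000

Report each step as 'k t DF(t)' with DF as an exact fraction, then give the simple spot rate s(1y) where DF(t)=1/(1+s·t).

step 1 [1y] zero: DF = P = 9841/10000 ≈ 0.984100
step 2 [2y] zero: DF = P = 4883/5000 ≈ 0.976600
step 3 [3y] bond c/1=2/25: DF=(145373/125000 − 2/25·(0.984100+0.976600))/(1+2/25) = 2329/2500 ≈ 0.931600
step 4 [4y] bond c/1=9/100: DF=(1268339/1000000 − 9/100·(0.984100+0.976600+0.931600))/(1+9/100) = 578/625 ≈ 0.924800
step 5 [5y] bond c/1=2/25: DF=(314239/250000 − 2/25·(0.984100+0.976600+0.931600+0.924800))/(1+2/25) = 8811/10000 ≈ 0.881100

1 1 9841/10000
2 2 4883/5000
3 3 2329/2500
4 4 578/625
5 5 8811/10000
s(1y) = (1/(9841/10000) − 1)/(1) = 159/9841 ≈ 1.6157%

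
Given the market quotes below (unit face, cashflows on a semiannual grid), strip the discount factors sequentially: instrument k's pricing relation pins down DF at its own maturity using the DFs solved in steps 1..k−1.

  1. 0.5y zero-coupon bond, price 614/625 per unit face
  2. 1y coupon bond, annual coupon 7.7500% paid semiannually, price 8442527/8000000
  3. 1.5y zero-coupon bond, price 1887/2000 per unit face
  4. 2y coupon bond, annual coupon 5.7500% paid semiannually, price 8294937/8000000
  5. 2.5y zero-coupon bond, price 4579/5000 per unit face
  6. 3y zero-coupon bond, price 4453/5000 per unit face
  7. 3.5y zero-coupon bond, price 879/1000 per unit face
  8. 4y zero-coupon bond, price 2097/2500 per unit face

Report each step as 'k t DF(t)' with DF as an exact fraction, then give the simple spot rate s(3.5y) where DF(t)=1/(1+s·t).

1 1/2 614/625
2 1 9793/10000
3 3/2 1887/2000
4 2 9267/10000
5 5/2 4579/5000
6 3 4453/5000
7 7/2 879/1000
8 4 2097/2500
s(3.5y) = (1/(879/1000) − 1)/(7/2) = 242/6153 ≈ 3.9330%

step 1 [0.5y] zero: DF = P = 614/625 ≈ 0.982400
step 2 [1y] bond c/2=31/800: DF=(8442527/8000000 − 31/800·(0.982400))/(1+31/800) = 9793/10000 ≈ 0.979300
step 3 [1.5y] zero: DF = P = 1887/2000 ≈ 0.943500
step 4 [2y] bond c/2=23/800: DF=(8294937/8000000 − 23/800·(0.982400+0.979300+0.943500))/(1+23/800) = 9267/10000 ≈ 0.926700
step 5 [2.5y] zero: DF = P = 4579/5000 ≈ 0.915800
step 6 [3y] zero: DF = P = 4453/5000 ≈ 0.890600
step 7 [3.5y] zero: DF = P = 879/1000 ≈ 0.879000
step 8 [4y] zero: DF = P = 2097/2500 ≈ 0.838800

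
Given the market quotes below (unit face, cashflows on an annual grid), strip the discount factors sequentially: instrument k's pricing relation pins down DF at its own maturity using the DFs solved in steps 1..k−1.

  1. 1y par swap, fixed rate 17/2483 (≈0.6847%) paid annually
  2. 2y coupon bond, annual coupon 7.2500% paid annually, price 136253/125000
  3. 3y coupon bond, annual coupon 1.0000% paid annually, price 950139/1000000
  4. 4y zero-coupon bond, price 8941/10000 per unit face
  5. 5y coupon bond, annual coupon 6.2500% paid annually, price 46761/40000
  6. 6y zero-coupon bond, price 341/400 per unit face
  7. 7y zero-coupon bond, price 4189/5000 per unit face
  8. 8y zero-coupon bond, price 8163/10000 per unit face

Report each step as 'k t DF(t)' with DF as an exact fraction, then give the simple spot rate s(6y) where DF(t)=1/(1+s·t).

step 1 [1y] swap r/1=17/2483: DF=(1 − 17/2483·(0))/(1+17/2483) = 2483/2500 ≈ 0.993200
step 2 [2y] bond c/1=29/400: DF=(136253/125000 − 29/400·(0.993200))/(1+29/400) = 2373/2500 ≈ 0.949200
step 3 [3y] bond c/1=1/100: DF=(950139/1000000 − 1/100·(0.993200+0.949200))/(1+1/100) = 1843/2000 ≈ 0.921500
step 4 [4y] zero: DF = P = 8941/10000 ≈ 0.894100
step 5 [5y] bond c/1=1/16: DF=(46761/40000 − 1/16·(0.993200+0.949200+0.921500+0.894100))/(1+1/16) = 1099/1250 ≈ 0.879200
step 6 [6y] zero: DF = P = 341/400 ≈ 0.852500
step 7 [7y] zero: DF = P = 4189/5000 ≈ 0.837800
step 8 [8y] zero: DF = P = 8163/10000 ≈ 0.816300

1 1 2483/2500
2 2 2373/2500
3 3 1843/2000
4 4 8941/10000
5 5 1099/1250
6 6 341/400
7 7 4189/5000
8 8 8163/10000
s(6y) = (1/(341/400) − 1)/(6) = 59/2046 ≈ 2.8837%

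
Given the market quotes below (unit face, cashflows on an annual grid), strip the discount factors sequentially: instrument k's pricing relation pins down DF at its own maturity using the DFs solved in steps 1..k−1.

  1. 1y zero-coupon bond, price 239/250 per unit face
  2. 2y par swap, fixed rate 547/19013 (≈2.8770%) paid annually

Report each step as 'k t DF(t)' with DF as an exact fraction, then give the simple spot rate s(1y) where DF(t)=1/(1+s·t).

1 1 239/250
2 2 9453/10000
s(1y) = (1/(239/250) − 1)/(1) = 11/239 ≈ 4.6025%

step 1 [1y] zero: DF = P = 239/250 ≈ 0.956000
step 2 [2y] swap r/1=547/19013: DF=(1 − 547/19013·(0.956000))/(1+547/19013) = 9453/10000 ≈ 0.945300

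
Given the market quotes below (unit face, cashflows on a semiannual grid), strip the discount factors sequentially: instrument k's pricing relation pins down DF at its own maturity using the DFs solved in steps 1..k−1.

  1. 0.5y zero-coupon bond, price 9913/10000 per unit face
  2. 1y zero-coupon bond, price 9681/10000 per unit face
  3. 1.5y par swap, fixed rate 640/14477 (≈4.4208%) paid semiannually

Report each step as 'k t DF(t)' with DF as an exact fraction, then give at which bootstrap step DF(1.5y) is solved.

1 1/2 9913/10000
2 1 9681/10000
3 3/2 117/125
DF(1.5y) is solved at step 3

step 1 [0.5y] zero: DF = P = 9913/10000 ≈ 0.991300
step 2 [1y] zero: DF = P = 9681/10000 ≈ 0.968100
step 3 [1.5y] swap r/2=320/14477: DF=(1 − 320/14477·(0.991300+0.968100))/(1+320/14477) = 117/125 ≈ 0.936000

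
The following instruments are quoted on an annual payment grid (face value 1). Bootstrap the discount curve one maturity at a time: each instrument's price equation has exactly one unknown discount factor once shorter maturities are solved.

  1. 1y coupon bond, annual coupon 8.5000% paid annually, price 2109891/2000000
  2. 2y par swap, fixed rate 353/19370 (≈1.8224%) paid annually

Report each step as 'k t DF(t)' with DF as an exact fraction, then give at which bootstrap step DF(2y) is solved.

1 1 9723/10000
2 2 9647/10000
DF(2y) is solved at step 2

step 1 [1y] bond c/1=17/200: DF=(2109891/2000000 − 17/200·(0))/(1+17/200) = 9723/10000 ≈ 0.972300
step 2 [2y] swap r/1=353/19370: DF=(1 − 353/19370·(0.972300))/(1+353/19370) = 9647/10000 ≈ 0.964700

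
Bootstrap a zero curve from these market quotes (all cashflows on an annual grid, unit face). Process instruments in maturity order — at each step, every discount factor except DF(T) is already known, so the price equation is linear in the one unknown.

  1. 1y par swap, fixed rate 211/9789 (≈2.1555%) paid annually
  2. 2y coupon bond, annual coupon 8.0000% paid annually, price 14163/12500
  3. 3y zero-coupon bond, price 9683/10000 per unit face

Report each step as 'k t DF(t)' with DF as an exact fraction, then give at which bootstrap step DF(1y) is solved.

1 1 9789/10000
2 2 4883/5000
3 3 9683/10000
DF(1y) is solved at step 1

step 1 [1y] swap r/1=211/9789: DF=(1 − 211/9789·(0))/(1+211/9789) = 9789/10000 ≈ 0.978900
step 2 [2y] bond c/1=2/25: DF=(14163/12500 − 2/25·(0.978900))/(1+2/25) = 4883/5000 ≈ 0.976600
step 3 [3y] zero: DF = P = 9683/10000 ≈ 0.968300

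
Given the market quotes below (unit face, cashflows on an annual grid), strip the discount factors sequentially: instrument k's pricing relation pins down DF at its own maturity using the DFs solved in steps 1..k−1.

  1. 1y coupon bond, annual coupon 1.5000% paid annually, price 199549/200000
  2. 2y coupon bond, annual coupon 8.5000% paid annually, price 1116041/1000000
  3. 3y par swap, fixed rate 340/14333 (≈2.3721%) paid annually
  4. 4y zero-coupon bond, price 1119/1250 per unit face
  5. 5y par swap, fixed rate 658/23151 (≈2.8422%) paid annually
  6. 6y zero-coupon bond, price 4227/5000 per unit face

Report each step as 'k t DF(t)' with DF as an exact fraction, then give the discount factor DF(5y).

step 1 [1y] bond c/1=3/200: DF=(199549/200000 − 3/200·(0))/(1+3/200) = 983/1000 ≈ 0.983000
step 2 [2y] bond c/1=17/200: DF=(1116041/1000000 − 17/200·(0.983000))/(1+17/200) = 2379/2500 ≈ 0.951600
step 3 [3y] swap r/1=340/14333: DF=(1 − 340/14333·(0.983000+0.951600))/(1+340/14333) = 233/250 ≈ 0.932000
step 4 [4y] zero: DF = P = 1119/1250 ≈ 0.895200
step 5 [5y] swap r/1=658/23151: DF=(1 − 658/23151·(0.983000+0.951600+0.932000+0.895200))/(1+658/23151) = 2171/2500 ≈ 0.868400
step 6 [6y] zero: DF = P = 4227/5000 ≈ 0.845400

1 1 983/1000
2 2 2379/2500
3 3 233/250
4 4 1119/1250
5 5 2171/2500
6 6 4227/5000
DF(5y) = 2171/2500 ≈ 0.868400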